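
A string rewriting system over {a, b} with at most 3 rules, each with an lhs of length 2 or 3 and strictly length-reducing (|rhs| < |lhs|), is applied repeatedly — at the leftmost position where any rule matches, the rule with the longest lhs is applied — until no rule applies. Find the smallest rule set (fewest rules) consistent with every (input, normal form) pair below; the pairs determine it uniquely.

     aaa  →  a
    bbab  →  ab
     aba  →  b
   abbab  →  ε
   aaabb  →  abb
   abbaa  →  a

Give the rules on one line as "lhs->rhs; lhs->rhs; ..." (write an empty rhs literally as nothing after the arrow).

  | aaa => ba => a
  | bbab => bab => ab
  | aba => aa => b
  | abbab => abab => aab => ε

aa->b; aab->; ba->a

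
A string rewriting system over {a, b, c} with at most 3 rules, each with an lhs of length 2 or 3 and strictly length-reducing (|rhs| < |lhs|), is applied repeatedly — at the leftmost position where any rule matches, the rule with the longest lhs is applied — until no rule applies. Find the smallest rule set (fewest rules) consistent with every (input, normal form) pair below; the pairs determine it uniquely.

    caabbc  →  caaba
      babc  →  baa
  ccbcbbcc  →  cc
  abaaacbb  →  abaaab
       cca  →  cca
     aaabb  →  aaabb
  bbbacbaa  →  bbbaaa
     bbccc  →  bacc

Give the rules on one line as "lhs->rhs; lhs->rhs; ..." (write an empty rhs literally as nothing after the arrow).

  | caabbc => caaba
  | babc => baa
  | ccbcbbcc => ccbbcc => cbcc => cc
  | abaaacbb => abaaab

bc->a; cb->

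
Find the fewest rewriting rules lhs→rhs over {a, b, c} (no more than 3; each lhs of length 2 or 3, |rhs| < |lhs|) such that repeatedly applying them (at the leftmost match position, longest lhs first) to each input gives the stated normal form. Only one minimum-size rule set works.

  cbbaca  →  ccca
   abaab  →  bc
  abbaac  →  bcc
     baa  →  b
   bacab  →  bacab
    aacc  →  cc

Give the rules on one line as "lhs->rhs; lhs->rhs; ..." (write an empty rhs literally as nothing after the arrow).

  | cbbaca => ccca
  | abaab => abb => bc
  | abbaac => bcaac => bcc
  | baa => b

aa->; abb->bc; bba->c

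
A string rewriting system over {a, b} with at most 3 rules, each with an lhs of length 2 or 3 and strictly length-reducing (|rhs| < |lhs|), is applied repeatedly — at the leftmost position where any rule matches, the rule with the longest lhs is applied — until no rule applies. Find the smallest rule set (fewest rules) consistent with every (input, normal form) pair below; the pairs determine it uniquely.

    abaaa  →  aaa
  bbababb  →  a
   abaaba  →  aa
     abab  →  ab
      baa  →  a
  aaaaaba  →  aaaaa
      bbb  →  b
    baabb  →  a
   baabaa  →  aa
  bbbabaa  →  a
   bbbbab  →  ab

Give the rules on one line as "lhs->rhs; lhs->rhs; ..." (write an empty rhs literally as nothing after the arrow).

ba->; bb->

  | abaaa => aaa
  | bbababb => ababb => abb => a
  | abaaba => aaba => aa
  | abab => ab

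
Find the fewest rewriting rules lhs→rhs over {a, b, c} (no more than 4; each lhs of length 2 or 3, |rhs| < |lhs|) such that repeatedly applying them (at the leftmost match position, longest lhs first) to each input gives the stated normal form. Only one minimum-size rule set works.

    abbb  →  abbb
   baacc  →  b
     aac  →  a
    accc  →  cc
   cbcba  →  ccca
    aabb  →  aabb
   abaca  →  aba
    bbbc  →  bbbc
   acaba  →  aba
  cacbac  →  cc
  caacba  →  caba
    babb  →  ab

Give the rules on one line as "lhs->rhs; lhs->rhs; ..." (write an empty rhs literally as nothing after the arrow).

  | abbb
  | baacc => bac => b
  | aac => a
  | accc => cc

ac->; bab->a; bcb->cc; cba->c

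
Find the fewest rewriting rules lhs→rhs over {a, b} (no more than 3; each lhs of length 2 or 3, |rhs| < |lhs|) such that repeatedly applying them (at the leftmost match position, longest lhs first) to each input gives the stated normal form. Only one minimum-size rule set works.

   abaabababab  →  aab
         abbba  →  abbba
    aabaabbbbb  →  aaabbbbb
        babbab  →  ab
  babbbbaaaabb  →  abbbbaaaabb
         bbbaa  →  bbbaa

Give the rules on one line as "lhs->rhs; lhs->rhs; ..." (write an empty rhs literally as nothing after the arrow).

  | abaabababab => aabababab => aababab => aabab => aab
  | abbba
  | aabaabbbbb => aaabbbbb
  | babbab => abbab => abab => ab

aba->a; bab->ab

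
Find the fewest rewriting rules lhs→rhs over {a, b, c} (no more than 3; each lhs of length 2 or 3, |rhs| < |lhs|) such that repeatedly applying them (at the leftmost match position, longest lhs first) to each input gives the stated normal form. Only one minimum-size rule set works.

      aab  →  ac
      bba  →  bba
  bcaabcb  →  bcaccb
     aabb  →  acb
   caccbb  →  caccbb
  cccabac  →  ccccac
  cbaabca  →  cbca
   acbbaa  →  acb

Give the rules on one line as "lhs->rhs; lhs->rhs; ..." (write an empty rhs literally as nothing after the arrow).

ab->c; baa->

  | aab => ac
  | bba
  | bcaabcb => bcaccb
  | aabb => acb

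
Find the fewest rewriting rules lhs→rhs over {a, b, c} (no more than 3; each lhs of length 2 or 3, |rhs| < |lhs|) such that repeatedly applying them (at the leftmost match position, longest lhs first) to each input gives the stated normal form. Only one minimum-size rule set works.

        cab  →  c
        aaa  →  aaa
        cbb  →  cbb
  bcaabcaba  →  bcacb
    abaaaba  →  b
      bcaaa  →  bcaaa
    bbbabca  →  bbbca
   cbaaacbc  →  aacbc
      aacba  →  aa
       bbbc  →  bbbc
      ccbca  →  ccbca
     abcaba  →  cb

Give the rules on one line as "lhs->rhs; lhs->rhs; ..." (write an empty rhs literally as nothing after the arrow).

  | cab => c
  | aaa
  | cbb
  | bcaabcaba => bcacaba => bcacb

ab->; aba->b; cba->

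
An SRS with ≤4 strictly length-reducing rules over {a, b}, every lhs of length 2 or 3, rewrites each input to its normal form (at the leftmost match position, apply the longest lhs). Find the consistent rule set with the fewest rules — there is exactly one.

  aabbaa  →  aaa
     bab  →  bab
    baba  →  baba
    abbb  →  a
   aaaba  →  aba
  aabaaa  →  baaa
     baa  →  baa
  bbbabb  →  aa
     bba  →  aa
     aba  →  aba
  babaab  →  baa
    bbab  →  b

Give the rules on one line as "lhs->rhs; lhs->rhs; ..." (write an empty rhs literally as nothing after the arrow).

  | aabbaa => bbaa => aaa
  | bab
  | baba
  | abbb => a

aab->b; bb->a; bbb->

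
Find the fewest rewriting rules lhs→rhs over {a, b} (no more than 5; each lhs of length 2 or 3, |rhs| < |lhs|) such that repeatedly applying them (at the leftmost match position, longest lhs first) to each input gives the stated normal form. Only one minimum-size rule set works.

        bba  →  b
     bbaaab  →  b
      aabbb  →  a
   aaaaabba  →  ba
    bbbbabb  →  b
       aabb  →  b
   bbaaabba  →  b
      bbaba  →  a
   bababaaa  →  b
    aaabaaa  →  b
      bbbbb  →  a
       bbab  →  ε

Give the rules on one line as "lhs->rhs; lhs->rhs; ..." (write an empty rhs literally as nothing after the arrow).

aa->b; aab->; bb->a; bbb->bb

  | bba => aa => b
  | bbaaab => aaaab => baab => b
  | aabbb => bb => a
  | aaaaabba => baaabba => bbabba => aabba => ba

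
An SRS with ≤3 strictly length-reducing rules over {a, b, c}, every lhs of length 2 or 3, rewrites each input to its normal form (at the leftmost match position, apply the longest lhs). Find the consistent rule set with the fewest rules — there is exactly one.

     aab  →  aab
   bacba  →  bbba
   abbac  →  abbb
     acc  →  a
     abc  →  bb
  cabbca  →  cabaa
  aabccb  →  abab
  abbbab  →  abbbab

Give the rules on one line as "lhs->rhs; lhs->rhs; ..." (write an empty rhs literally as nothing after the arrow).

abc->bb; ac->b; bc->a

  | aab
  | bacba => bbba
  | abbac => abbb
  | acc => bc => a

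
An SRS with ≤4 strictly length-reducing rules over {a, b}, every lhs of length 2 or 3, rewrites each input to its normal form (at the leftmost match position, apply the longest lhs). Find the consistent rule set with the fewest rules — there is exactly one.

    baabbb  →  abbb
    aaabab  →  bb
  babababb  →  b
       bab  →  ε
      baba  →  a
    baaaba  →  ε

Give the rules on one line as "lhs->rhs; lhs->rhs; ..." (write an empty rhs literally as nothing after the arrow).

  | baabbb => abbb
  | aaabab => bbbab => bb
  | babababb => ababb => babb => b
  | bab => ε

aaa->bb; aba->ba; ba->; bab->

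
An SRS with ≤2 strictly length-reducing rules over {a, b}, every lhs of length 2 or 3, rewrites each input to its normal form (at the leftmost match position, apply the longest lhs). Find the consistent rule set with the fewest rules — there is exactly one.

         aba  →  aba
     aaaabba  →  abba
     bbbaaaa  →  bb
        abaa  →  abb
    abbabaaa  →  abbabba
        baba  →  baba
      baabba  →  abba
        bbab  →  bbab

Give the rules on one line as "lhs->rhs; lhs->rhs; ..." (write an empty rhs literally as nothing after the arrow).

aa->b; bbb->ab

  | aba
  | aaaabba => baabba => bbbba => abba
  | bbbaaaa => abaaaa => abbaa => abbb => aab => bb
  | abaa => abb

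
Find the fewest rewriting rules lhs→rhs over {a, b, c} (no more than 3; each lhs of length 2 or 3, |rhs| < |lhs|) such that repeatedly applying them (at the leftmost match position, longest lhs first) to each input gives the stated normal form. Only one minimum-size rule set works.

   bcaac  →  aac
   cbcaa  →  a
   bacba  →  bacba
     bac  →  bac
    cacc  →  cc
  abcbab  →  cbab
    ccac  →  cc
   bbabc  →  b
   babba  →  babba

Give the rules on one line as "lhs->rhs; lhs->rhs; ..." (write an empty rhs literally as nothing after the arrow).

abc->c; bc->; ca->

  | bcaac => aac
  | cbcaa => caa => a
  | bacba
  | bac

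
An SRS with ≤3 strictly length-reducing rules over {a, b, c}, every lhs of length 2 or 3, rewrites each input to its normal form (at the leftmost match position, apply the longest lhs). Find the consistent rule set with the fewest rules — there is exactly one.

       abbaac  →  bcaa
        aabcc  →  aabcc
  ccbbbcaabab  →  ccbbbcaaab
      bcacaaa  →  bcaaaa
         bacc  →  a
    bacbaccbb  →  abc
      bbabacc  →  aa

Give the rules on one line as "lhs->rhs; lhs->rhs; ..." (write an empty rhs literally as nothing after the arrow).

abb->bc; ac->a; ba->a

  | abbaac => bcaac => bcaa
  | aabcc
  | ccbbbcaabab => ccbbbcaaab
  | bcacaaa => bcaaaa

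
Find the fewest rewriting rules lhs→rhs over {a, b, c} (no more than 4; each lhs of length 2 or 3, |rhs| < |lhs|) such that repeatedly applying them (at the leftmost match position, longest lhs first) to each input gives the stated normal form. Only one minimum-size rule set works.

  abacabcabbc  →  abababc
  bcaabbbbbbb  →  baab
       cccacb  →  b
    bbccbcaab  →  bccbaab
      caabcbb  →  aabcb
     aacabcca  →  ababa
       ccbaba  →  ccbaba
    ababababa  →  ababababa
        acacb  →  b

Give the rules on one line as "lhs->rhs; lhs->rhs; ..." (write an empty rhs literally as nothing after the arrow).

  | abacabcabbc => abbabcabbc => ababcabbc => abababbc => abababc
  | bcaabbbbbbb => baabbbbbbb => baabbbbbb => baabbbbb => baabbbb => baabbb => baabb => baab
  | cccacb => ccacb => cacb => acb => bb => b
  | bbccbcaab => bccbcaab => bccbaab

ac->b; bb->b; ca->a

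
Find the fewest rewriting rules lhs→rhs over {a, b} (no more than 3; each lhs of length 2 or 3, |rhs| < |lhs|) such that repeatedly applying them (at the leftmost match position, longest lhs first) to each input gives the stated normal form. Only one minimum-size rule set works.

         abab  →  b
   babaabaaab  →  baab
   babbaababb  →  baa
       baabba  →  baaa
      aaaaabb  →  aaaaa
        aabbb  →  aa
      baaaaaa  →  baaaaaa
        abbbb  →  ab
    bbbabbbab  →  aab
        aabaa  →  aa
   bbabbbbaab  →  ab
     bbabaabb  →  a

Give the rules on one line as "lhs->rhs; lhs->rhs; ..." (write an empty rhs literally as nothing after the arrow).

  | abab => b
  | babaabaaab => babaaab => baab
  | babbaababb => baaababb => baabb => baa
  | baabba => baaa

aba->; bb->; bbb->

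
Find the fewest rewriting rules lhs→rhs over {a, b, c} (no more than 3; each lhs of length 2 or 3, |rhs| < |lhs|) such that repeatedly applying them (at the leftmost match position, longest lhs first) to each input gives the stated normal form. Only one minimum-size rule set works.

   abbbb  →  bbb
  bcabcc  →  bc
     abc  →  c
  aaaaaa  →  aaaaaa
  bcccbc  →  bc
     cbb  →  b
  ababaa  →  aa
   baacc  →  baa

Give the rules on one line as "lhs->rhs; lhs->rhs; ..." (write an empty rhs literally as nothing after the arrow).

ab->; cb->; cc->

  | abbbb => bbb
  | bcabcc => bccc => bc
  | abc => c
  | aaaaaa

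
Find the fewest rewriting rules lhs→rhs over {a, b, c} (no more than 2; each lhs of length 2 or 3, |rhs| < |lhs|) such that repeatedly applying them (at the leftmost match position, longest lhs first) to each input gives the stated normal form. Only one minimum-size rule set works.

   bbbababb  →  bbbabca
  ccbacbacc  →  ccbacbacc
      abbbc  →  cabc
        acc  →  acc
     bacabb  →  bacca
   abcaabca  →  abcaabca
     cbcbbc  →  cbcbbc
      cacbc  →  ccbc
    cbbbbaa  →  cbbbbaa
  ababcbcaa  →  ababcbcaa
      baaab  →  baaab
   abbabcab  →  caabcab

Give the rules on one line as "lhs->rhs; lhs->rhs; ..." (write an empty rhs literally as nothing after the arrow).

abb->ca; cac->cc

  | bbbababb => bbbabca
  | ccbacbacc
  | abbbc => cabc
  | acc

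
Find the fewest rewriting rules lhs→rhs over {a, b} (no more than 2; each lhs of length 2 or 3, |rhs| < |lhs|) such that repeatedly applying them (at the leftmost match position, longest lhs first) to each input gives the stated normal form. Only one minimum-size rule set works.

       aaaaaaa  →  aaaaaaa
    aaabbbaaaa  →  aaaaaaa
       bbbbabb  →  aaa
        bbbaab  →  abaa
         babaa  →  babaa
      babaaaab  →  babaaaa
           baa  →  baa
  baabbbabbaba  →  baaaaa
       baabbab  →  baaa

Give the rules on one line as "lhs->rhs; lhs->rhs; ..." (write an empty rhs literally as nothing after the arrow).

aab->aa; bb->a

  | aaaaaaa
  | aaabbbaaaa => aaabbaaaa => aaabaaaa => aaaaaaa
  | bbbbabb => abbabb => aaabb => aaab => aaa
  | bbbaab => abaab => abaa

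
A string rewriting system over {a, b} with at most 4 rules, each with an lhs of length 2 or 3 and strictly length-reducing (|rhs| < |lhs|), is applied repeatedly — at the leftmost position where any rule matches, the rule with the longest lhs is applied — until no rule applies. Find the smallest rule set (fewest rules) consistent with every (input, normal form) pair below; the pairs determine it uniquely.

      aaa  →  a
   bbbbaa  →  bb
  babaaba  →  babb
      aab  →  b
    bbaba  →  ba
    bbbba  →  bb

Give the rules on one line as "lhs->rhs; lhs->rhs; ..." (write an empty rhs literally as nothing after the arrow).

aa->; bba->bb; bbb->b

  | aaa => a
  | bbbbaa => bbaa => bba => bb
  | babaaba => babba => babb
  | aab => b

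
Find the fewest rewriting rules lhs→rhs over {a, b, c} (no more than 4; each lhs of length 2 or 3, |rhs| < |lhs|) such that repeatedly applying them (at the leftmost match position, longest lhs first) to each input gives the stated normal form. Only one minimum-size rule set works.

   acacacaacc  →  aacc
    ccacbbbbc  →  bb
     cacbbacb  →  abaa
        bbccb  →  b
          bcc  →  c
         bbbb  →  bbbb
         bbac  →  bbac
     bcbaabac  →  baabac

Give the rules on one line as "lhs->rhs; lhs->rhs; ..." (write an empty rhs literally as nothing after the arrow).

bc->; ca->; cb->a

  | acacacaacc => acacaacc => acaacc => aacc
  | ccacbbbbc => ccbbbbc => cabbbc => bbbc => bb
  | cacbbacb => cbbacb => abacb => abaa
  | bbccb => bcb => b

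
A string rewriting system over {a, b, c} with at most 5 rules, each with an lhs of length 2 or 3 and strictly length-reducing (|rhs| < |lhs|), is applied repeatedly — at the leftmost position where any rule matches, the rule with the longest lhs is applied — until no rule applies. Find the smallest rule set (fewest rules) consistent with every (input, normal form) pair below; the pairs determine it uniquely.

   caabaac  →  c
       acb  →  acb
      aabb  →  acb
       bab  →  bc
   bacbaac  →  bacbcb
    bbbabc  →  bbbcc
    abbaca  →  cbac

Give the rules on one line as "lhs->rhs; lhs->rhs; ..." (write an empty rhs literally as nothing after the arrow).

  | caabaac => cacaac => cacac => cacc => c
  | acb
  | aabb => acb
  | bab => bc

aac->cb; ab->c; aca->ac; acc->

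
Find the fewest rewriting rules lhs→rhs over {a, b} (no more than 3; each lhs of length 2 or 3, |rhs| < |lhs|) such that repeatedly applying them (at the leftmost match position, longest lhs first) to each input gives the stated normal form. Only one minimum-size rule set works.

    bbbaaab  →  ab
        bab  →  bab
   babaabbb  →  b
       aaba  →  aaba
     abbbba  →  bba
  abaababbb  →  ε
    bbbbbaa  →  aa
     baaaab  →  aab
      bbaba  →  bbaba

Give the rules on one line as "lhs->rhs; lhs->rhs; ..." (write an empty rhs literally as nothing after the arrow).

  | bbbaaab => bbaaab => baaab => aaab => ab
  | bab
  | babaabbb => baaabbb => aaabbb => abbb => b
  | aaba

aaa->a; abb->; baa->aa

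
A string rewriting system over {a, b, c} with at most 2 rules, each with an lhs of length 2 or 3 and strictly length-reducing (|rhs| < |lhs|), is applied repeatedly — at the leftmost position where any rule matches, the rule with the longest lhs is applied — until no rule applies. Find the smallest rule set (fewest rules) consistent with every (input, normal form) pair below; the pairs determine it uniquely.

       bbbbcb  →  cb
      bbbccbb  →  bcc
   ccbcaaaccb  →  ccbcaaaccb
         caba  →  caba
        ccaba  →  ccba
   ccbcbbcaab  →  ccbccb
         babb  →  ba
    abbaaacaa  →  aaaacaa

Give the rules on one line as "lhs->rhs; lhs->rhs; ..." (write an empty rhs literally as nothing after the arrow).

  | bbbbcb => bbcb => cb
  | bbbccbb => bccbb => bcc
  | ccbcaaaccb
  | caba

bb->; cca->cc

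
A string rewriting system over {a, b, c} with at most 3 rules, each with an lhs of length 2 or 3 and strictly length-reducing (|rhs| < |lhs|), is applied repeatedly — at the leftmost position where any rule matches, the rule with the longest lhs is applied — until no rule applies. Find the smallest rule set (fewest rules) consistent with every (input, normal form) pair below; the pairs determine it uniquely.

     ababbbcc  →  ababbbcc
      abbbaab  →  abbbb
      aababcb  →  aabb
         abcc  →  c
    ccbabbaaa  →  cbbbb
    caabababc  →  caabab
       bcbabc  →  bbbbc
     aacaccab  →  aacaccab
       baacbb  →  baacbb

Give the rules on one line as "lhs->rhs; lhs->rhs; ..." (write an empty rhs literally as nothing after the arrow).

  | ababbbcc
  | abbbaab => abbbab => abbbb
  | aababcb => aabb
  | abcc => c

abc->; bba->bb; cba->bb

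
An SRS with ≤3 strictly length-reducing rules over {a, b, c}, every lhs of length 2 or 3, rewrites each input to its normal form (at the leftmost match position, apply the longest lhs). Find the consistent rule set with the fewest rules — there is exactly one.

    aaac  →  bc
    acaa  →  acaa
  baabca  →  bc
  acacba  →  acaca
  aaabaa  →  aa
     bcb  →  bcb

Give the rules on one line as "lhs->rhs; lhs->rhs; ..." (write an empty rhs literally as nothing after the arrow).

  | aaac => bc
  | acaa
  | baabca => aabca => aaac => bc
  | acacba => acaca

aaa->b; ba->a; bca->ac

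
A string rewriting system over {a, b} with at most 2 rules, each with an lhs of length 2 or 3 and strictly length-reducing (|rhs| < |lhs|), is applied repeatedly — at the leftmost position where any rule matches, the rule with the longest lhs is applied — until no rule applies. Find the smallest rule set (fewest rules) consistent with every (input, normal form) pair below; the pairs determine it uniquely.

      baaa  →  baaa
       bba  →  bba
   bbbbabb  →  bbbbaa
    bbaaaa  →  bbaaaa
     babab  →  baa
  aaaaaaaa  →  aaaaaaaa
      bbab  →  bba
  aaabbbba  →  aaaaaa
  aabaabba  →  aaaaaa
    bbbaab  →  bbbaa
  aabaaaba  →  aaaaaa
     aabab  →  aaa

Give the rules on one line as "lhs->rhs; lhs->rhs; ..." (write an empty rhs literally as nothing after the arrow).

ab->a; abb->aa

  | baaa
  | bba
  | bbbbabb => bbbbaa
  | bbaaaa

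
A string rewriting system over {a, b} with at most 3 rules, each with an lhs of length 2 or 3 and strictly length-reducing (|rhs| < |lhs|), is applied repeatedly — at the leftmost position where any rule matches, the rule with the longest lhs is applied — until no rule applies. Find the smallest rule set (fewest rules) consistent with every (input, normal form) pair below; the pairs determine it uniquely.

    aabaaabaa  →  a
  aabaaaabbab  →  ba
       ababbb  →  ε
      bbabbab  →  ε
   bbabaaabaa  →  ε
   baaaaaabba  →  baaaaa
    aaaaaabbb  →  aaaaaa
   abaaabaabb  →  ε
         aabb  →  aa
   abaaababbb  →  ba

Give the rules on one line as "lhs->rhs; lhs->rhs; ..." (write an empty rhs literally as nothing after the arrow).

  | aabaaabaa => abaabaa => babaa => bba => a
  | aabaaaabbab => abaaabbab => baabbab => baabab => babb => bab => ba
  | ababbb => bbbb => bb => ε
  | bbabbab => abbab => abab => bb => ε

ab->a; aba->b; bb->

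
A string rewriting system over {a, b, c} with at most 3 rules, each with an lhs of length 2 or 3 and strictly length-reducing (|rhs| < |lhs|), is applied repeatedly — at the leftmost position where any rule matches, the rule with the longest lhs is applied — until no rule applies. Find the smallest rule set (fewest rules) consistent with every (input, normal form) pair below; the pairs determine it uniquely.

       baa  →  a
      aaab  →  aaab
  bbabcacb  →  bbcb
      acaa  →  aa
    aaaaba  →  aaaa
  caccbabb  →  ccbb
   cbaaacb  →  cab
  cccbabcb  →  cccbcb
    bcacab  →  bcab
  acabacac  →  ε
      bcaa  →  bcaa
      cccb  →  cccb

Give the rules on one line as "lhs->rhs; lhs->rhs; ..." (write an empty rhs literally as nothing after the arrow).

ac->; ba->

  | baa => a
  | aaab
  | bbabcacb => bbcacb => bbcb
  | acaa => aa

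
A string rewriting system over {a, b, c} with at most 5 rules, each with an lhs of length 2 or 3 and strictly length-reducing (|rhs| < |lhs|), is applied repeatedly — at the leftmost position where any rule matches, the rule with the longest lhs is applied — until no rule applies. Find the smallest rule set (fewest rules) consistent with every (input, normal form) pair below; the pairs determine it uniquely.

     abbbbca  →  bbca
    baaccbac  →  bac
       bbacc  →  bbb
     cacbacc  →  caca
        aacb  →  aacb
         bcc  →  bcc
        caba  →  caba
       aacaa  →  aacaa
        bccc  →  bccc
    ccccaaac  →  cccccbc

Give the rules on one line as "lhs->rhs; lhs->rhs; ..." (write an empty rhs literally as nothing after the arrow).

aaa->cb; abb->; acc->b; cbb->ca

  | abbbbca => bbca
  | baaccbac => babbac => bac
  | bbacc => bbb
  | cacbacc => cacbb => caca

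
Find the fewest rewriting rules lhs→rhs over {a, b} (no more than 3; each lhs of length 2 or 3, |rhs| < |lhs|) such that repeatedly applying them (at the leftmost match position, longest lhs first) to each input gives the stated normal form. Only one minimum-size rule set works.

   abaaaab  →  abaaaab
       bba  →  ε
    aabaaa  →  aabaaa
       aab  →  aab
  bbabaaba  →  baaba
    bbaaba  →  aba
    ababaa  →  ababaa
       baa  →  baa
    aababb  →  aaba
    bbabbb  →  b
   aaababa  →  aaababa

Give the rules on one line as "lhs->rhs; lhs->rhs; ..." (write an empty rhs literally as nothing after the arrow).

bb->; bba->

  | abaaaab
  | bba => ε
  | aabaaa
  | aab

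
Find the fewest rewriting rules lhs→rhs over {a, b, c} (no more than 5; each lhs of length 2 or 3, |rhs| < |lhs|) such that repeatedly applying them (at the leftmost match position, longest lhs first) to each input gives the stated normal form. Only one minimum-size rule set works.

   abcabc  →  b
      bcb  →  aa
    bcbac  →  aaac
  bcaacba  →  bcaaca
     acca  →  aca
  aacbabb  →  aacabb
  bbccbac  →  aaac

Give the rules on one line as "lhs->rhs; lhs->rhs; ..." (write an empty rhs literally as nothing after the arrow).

  | abcabc => babc => abc => b
  | bcb => aa
  | bcbac => aaac
  | bcaacba => bcaaca

abc->b; ba->a; bcb->aa; cc->c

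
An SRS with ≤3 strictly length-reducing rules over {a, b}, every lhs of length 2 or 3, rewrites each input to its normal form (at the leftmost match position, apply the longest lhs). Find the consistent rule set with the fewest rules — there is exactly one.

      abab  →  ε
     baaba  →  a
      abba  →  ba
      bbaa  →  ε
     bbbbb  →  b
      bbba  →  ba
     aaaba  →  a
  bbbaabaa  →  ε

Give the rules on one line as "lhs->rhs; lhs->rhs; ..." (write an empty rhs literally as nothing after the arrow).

  | abab => ab => ε
  | baaba => bba => a
  | abba => ba
  | bbaa => aa => ε

aa->; ab->; bb->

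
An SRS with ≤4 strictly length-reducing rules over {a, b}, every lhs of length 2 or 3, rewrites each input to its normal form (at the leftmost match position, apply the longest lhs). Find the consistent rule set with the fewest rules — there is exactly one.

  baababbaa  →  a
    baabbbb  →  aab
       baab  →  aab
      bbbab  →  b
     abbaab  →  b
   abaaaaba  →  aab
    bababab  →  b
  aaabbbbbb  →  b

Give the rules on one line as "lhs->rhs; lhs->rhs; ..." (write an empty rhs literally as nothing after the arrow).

  | baababbaa => aababbaa => aabbbaa => aabbaa => aabaa => aaaa => a
  | baabbbb => aabbbb => aabbb => aabb => aab
  | baab => aab
  | bbbab => bbab => bab => bb => b

aaa->; ba->b; baa->aa; bb->b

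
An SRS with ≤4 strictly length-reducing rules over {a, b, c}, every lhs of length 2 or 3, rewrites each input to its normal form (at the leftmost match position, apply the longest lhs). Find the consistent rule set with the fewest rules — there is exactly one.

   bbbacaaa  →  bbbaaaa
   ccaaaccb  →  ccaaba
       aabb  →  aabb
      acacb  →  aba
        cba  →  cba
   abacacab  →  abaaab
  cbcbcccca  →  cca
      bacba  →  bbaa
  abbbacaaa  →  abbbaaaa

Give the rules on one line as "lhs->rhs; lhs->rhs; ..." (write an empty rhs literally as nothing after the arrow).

  | bbbacaaa => bbbaaaa
  | ccaaaccb => ccaaacb => ccaaba
  | aabb
  | acacb => aacb => aba

ac->a; acb->ba; bcc->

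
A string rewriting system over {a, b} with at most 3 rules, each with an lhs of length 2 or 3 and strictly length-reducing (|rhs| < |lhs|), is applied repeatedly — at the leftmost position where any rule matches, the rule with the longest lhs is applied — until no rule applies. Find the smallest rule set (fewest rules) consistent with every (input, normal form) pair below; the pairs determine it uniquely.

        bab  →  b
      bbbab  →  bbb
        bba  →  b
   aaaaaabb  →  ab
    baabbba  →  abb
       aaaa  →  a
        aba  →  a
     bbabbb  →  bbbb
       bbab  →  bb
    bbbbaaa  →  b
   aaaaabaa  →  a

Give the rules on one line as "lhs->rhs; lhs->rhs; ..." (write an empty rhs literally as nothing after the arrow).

aa->a; aab->a; ba->

  | bab => b
  | bbbab => bbb
  | bba => b
  | aaaaaabb => aaaaabb => aaaabb => aaabb => aabb => ab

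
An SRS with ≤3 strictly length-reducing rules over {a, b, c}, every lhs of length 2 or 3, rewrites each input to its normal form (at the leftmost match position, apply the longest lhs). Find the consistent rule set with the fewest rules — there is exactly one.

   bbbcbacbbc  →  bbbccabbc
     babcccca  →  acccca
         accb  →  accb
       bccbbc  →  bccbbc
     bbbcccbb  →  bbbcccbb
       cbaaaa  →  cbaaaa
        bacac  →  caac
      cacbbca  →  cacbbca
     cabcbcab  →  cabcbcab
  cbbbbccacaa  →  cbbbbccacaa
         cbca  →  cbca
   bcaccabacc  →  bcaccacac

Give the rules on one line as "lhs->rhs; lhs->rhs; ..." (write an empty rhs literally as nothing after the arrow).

  | bbbcbacbbc => bbbccabbc
  | babcccca => acccca
  | accb
  | bccbbc

bab->a; bac->ca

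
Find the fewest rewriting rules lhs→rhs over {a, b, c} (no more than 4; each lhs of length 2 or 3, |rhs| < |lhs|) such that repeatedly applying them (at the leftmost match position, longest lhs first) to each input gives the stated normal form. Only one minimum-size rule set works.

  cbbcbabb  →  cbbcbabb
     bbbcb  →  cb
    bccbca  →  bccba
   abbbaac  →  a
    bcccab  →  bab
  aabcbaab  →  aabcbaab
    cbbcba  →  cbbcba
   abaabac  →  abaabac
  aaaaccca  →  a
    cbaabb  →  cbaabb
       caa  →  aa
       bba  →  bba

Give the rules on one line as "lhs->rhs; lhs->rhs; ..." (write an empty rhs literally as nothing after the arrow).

  | cbbcbabb
  | bbbcb => cb
  | bccbca => bccba
  | abbbaac => aaac => a

aac->; bbb->; ca->a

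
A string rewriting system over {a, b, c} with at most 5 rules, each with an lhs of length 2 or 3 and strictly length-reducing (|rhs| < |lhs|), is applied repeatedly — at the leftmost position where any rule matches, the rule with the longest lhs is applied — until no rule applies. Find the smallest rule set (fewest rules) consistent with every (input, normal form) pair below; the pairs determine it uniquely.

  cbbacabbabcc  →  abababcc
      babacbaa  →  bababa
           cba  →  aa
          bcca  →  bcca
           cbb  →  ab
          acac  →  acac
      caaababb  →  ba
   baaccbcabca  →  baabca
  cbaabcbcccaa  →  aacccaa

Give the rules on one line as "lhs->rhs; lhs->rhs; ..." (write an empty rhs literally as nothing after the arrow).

  | cbbacabbabcc => abacabbabcc => ababbbabcc => abababcc
  | babacbaa => babaaaa => bababa
  | cba => aa
  | bcca

aaa->ab; bb->; cab->bb; cb->a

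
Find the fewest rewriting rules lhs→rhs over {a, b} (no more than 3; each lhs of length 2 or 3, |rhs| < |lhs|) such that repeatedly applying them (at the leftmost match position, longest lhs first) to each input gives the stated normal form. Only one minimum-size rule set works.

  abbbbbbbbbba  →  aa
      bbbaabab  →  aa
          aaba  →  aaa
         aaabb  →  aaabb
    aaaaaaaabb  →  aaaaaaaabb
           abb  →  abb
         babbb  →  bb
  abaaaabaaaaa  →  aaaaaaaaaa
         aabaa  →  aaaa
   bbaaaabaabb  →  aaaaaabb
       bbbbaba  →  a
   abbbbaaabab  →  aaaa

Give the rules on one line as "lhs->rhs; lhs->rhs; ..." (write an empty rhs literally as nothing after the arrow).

ba->a; bab->

  | abbbbbbbbbba => abbbbbbbbba => abbbbbbbba => abbbbbbba => abbbbbba => abbbbba => abbbba => abbba => abba => aba => aa
  | bbbaabab => bbaabab => baabab => aabab => aa
  | aaba => aaa
  | aaabb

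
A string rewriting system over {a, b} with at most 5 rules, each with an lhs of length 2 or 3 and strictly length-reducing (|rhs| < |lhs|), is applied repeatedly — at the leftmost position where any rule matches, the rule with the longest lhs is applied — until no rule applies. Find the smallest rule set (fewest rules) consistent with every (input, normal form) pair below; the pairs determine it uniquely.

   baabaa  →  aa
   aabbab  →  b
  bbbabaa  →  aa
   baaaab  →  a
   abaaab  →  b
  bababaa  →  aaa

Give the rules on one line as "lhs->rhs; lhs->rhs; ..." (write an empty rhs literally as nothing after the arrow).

ab->b; aba->bb; bb->a; bbb->bb

  | baabaa => babba => bbba => bba => aa
  | aabbab => abbab => bbab => aab => ab => b
  | bbbabaa => bbabaa => aabaa => abba => bba => aa
  | baaaab => baaab => baab => bab => bb => a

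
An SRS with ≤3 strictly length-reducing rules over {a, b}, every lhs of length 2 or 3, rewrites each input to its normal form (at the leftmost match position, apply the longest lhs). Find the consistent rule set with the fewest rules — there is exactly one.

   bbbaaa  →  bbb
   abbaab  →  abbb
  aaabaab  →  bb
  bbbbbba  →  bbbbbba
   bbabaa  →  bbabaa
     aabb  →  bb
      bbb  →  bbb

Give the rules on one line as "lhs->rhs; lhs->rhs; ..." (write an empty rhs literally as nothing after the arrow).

aaa->; aab->b

  | bbbaaa => bbb
  | abbaab => abbb
  | aaabaab => baab => bb
  | bbbbbba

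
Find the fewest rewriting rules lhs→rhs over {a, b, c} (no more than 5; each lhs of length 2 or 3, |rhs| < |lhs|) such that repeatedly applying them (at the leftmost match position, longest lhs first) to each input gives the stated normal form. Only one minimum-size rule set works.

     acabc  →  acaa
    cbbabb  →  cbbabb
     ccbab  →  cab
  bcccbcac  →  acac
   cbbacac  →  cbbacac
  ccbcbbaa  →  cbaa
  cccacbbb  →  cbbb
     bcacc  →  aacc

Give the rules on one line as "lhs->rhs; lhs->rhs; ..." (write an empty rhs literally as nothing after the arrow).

  | acabc => acaa
  | cbbabb
  | ccbab => cab
  | bcccbcac => accbcac => accac => acac

acb->b; bc->a; cca->ca; ccb->c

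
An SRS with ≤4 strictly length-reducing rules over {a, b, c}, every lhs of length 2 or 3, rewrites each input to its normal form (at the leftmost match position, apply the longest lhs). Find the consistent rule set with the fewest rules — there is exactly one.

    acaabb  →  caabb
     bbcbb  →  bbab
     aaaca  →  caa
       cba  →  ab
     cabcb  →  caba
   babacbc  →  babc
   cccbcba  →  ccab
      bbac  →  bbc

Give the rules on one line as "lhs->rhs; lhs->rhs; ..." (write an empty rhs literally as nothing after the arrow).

aac->ca; ac->c; cb->a; cba->ab

  | acaabb => caabb
  | bbcbb => bbab
  | aaaca => acaa => caa
  | cba => ab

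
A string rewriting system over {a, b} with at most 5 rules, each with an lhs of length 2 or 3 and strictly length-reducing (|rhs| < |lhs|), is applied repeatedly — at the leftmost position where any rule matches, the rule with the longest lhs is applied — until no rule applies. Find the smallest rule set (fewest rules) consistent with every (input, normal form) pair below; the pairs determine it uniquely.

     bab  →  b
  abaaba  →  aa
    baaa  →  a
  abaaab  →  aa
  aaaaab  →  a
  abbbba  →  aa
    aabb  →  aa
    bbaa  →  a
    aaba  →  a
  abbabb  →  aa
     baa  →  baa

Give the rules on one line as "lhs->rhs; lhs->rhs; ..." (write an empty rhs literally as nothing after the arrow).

  | bab => b
  | abaaba => aaaba => bbba => aba => aa
  | baaa => bbb => ab => a
  | abaaab => aaaab => bbab => aab => aa

aaa->bb; ab->a; bab->b; bb->a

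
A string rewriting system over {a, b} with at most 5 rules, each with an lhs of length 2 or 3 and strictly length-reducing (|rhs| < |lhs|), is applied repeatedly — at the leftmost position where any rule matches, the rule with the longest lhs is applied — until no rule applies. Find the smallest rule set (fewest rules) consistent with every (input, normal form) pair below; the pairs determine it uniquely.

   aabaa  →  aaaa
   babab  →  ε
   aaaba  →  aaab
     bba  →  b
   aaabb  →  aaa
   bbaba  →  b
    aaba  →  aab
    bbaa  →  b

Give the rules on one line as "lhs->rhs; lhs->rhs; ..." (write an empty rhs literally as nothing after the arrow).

  | aabaa => aaaa
  | babab => bbab => bb => ε
  | aaaba => aaab
  | bba => b

ba->b; baa->aa; bb->; bba->b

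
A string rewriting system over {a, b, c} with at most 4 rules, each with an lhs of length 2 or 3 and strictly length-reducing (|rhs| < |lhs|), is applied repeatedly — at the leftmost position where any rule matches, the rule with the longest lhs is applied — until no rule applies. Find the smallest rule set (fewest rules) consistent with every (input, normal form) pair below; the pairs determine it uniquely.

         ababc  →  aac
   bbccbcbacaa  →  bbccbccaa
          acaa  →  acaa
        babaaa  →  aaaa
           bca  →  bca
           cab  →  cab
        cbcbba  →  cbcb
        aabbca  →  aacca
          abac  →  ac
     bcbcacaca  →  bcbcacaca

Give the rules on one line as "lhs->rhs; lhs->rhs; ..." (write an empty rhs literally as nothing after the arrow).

abb->ac; ba->; bab->a

  | ababc => aac
  | bbccbcbacaa => bbccbccaa
  | acaa
  | babaaa => aaaa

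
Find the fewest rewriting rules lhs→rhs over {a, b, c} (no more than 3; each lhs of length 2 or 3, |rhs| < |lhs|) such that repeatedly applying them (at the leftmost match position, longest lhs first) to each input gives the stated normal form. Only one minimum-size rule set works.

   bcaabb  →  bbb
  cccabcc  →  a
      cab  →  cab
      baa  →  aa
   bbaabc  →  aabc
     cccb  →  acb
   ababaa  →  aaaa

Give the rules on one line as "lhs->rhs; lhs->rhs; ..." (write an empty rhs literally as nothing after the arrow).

ba->a; caa->; cc->a

  | bcaabb => bbb
  | cccabcc => acabcc => acaba => acaa => a
  | cab
  | baa => aa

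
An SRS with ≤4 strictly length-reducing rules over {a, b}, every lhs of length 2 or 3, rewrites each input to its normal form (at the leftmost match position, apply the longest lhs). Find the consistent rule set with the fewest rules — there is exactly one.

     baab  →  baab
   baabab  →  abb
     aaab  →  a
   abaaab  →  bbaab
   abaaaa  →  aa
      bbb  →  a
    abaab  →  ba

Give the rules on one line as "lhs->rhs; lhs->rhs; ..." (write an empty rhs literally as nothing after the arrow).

  | baab
  | baabab => babbb => abb
  | aaab => bab => a
  | abaaab => bbaab

aaa->ba; aba->bb; bab->a; bbb->a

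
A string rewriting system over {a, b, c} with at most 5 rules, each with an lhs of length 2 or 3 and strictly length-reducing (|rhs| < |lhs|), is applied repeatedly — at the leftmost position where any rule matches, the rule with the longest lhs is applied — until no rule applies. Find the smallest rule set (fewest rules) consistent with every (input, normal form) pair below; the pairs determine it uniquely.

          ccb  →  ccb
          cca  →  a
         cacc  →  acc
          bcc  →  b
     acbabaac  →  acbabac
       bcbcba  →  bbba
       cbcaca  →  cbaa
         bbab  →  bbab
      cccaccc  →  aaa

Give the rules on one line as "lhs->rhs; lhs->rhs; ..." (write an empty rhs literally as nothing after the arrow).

  | ccb
  | cca => ca => a
  | cacc => acc
  | bcc => bc => b

aac->ac; bc->b; ca->a; ccc->aa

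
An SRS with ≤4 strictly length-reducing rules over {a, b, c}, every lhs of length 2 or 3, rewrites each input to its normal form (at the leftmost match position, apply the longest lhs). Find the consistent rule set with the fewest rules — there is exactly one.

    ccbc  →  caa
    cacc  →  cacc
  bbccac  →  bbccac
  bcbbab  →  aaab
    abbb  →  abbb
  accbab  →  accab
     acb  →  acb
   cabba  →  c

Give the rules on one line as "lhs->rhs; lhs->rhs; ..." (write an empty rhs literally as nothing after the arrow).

  | ccbc => caa
  | cacc
  | bbccac
  | bcbbab => baaab => aaab

aba->; ba->a; cbb->aa; cbc->aa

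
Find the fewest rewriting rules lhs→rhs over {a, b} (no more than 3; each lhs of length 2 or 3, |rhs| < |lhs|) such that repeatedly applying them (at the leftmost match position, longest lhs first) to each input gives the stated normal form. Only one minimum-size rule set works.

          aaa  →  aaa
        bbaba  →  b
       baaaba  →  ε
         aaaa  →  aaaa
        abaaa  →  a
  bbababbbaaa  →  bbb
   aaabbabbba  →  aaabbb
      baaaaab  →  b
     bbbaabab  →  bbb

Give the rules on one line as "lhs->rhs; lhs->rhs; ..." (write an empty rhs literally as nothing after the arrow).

  | aaa
  | bbaba => bba => b
  | baaaba => baaba => baba => ba => ε
  | aaaa

ba->; baa->ba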